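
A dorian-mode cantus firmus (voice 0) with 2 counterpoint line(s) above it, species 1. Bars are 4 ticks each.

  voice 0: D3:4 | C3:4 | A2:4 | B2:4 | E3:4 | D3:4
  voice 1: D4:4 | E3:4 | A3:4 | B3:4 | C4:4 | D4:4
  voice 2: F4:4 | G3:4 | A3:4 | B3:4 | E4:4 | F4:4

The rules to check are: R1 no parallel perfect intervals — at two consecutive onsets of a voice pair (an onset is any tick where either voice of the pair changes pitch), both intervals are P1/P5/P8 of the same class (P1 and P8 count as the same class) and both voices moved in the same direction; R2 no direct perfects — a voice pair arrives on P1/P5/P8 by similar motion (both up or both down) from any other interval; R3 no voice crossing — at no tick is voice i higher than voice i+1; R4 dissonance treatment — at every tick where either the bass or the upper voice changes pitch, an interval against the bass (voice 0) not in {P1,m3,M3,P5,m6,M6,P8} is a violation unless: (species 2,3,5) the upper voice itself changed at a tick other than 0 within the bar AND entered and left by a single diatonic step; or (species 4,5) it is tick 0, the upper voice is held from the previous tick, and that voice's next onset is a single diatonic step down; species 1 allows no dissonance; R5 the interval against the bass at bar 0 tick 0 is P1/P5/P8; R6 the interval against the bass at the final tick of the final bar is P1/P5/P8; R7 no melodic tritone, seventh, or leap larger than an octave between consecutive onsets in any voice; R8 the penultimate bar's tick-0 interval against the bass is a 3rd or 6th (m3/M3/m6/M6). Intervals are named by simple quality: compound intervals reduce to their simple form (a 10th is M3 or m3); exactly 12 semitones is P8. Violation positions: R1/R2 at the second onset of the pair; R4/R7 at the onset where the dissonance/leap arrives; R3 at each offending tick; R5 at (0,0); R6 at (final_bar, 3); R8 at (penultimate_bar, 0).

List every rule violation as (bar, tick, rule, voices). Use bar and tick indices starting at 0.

bar 0: v0=D3 v1=D4 v2=F4 downbeat m3
bar 1: v0=C3 v1=E3 v2=G3 downbeat P5
bar 2: v0=A2 v1=A3 v2=A3 downbeat P8
bar 3: v0=B2 v1=B3 v2=B3 downbeat P8
bar 4: v0=E3 v1=C4 v2=E4 downbeat P8
bar 5: v0=D3 v1=D4 v2=F4 downbeat m3
  -> R5 @ bar 0 tick 0 v(0, 2): opens on m3
  -> R2 @ bar 1 tick 0 v(0, 2): D3/F4 m3 -> C3/G3 P5 similar
  -> R7 @ bar 1 tick 0 v(1,): D4->E3 leap 10st
  -> R7 @ bar 1 tick 0 v(2,): F4->G3 leap 10st
  -> R2 @ bar 2 tick 0 v(1, 2): E3/G3 m3 -> A3/A3 P1 similar
  -> R1 @ bar 3 tick 0 v(0, 1): A2/A3 P8 -> B2/B3 P8 similar
  -> R1 @ bar 3 tick 0 v(0, 2): A2/A3 P8 -> B2/B3 P8 similar
  -> R1 @ bar 3 tick 0 v(1, 2): A3/A3 P1 -> B3/B3 P1 similar
  -> R1 @ bar 4 tick 0 v(0, 2): B2/B3 P8 -> E3/E4 P8 similar
  -> R8 @ bar 4 tick 0 v(0, 2): penult P8 not 3rd/6th
  -> R6 @ bar 5 tick 3 v(0, 2): closes on m3

(0, 0, R5, (0, 2))
(1, 0, R2, (0, 2))
(1, 0, R7, (1,))
(1, 0, R7, (2,))
(2, 0, R2, (1, 2))
(3, 0, R1, (0, 1))
(3, 0, R1, (0, 2))
(3, 0, R1, (1, 2))
(4, 0, R1, (0, 2))
(4, 0, R8, (0, 2))
(5, 3, R6, (0, 2))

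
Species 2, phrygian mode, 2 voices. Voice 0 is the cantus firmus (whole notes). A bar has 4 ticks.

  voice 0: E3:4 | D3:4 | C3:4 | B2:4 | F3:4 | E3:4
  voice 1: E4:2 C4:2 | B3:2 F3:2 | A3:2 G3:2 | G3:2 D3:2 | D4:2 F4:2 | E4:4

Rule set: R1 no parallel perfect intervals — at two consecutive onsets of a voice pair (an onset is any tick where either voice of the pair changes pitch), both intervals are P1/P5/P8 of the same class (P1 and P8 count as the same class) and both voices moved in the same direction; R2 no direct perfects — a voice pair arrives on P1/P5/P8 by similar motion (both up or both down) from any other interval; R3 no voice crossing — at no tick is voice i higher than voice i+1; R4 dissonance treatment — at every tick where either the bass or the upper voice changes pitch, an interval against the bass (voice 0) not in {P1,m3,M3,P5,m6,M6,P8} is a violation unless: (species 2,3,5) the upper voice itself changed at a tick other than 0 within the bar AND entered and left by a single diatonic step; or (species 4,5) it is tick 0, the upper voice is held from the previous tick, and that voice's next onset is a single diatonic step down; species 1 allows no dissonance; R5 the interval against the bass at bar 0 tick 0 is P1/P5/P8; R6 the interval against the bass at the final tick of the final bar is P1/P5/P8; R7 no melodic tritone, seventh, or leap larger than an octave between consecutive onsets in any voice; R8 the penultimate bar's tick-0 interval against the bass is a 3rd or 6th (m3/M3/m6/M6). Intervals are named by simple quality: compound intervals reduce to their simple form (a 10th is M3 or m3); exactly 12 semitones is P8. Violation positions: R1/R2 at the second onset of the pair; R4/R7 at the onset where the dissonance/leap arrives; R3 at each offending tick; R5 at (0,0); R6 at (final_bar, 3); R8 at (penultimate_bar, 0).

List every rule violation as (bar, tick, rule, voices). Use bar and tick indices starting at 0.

(1, 2, R7, (1,))
(4, 0, R7, (0,))
(5, 0, R1, (0, 1))

bar 0: v0=E3 v1=E4 downbeat P8
bar 1: v0=D3 v1=B3 downbeat M6
bar 2: v0=C3 v1=A3 downbeat M6
bar 3: v0=B2 v1=G3 downbeat m6
bar 4: v0=F3 v1=D4 downbeat M6
bar 5: v0=E3 v1=E4 downbeat P8
  -> R7 @ bar 1 tick 2 v(1,): B3->F3 leap 6st
  -> R7 @ bar 4 tick 0 v(0,): B2->F3 leap 6st
  -> R1 @ bar 5 tick 0 v(0, 1): F3/F4 P8 -> E3/E4 P8 similar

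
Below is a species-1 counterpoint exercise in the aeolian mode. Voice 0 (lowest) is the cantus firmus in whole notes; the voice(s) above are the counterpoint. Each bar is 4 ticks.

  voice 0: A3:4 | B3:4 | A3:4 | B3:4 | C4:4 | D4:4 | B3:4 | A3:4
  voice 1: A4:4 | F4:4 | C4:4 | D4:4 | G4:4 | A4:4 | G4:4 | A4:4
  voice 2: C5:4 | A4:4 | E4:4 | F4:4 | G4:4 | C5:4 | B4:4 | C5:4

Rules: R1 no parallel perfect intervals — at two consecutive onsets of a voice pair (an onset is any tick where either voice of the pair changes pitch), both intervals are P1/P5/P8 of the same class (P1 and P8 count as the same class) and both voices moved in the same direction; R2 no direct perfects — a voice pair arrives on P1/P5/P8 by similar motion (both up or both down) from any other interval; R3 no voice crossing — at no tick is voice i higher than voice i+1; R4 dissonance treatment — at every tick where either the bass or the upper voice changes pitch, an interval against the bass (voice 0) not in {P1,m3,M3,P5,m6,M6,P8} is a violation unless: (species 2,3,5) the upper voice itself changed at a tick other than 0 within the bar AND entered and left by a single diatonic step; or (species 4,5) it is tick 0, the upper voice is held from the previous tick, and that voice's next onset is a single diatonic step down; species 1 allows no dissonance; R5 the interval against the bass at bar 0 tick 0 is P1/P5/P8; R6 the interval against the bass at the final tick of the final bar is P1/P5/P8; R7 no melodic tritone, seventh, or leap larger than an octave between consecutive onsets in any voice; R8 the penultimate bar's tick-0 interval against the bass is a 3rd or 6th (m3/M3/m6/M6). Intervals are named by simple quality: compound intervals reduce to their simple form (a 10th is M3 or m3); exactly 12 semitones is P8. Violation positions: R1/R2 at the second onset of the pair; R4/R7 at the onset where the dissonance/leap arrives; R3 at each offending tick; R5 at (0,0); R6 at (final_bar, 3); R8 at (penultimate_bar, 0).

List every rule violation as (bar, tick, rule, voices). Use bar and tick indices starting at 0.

(0, 0, R5, (0, 2))
(1, 0, R4, (0, 1))
(1, 0, R4, (0, 2))
(2, 0, R2, (0, 2))
(3, 0, R4, (0, 2))
(4, 0, R2, (0, 1))
(4, 0, R2, (0, 2))
(4, 0, R2, (1, 2))
(5, 0, R1, (0, 1))
(5, 0, R4, (0, 2))
(6, 0, R2, (0, 2))
(6, 0, R8, (0, 2))
(7, 3, R6, (0, 2))

bar 0: v0=A3 v1=A4 v2=C5 downbeat m3
bar 1: v0=B3 v1=F4 v2=A4 downbeat m7
bar 2: v0=A3 v1=C4 v2=E4 downbeat P5
bar 3: v0=B3 v1=D4 v2=F4 downbeat TT
bar 4: v0=C4 v1=G4 v2=G4 downbeat P5
bar 5: v0=D4 v1=A4 v2=C5 downbeat m7
bar 6: v0=B3 v1=G4 v2=B4 downbeat P8
bar 7: v0=A3 v1=A4 v2=C5 downbeat m3
  -> R5 @ bar 0 tick 0 v(0, 2): opens on m3
  -> R4 @ bar 1 tick 0 v(0, 1): B3/F4 TT untreated
  -> R4 @ bar 1 tick 0 v(0, 2): B3/A4 m7 untreated
  -> R2 @ bar 2 tick 0 v(0, 2): B3/A4 m7 -> A3/E4 P5 similar
  -> R4 @ bar 3 tick 0 v(0, 2): B3/F4 TT untreated
  -> R2 @ bar 4 tick 0 v(0, 1): B3/D4 m3 -> C4/G4 P5 similar
  -> R2 @ bar 4 tick 0 v(0, 2): B3/F4 TT -> C4/G4 P5 similar
  -> R2 @ bar 4 tick 0 v(1, 2): D4/F4 m3 -> G4/G4 P1 similar
  -> R1 @ bar 5 tick 0 v(0, 1): C4/G4 P5 -> D4/A4 P5 similar
  -> R4 @ bar 5 tick 0 v(0, 2): D4/C5 m7 untreated
  -> R2 @ bar 6 tick 0 v(0, 2): D4/C5 m7 -> B3/B4 P8 similar
  -> R8 @ bar 6 tick 0 v(0, 2): penult P8 not 3rd/6th
  -> R6 @ bar 7 tick 3 v(0, 2): closes on m3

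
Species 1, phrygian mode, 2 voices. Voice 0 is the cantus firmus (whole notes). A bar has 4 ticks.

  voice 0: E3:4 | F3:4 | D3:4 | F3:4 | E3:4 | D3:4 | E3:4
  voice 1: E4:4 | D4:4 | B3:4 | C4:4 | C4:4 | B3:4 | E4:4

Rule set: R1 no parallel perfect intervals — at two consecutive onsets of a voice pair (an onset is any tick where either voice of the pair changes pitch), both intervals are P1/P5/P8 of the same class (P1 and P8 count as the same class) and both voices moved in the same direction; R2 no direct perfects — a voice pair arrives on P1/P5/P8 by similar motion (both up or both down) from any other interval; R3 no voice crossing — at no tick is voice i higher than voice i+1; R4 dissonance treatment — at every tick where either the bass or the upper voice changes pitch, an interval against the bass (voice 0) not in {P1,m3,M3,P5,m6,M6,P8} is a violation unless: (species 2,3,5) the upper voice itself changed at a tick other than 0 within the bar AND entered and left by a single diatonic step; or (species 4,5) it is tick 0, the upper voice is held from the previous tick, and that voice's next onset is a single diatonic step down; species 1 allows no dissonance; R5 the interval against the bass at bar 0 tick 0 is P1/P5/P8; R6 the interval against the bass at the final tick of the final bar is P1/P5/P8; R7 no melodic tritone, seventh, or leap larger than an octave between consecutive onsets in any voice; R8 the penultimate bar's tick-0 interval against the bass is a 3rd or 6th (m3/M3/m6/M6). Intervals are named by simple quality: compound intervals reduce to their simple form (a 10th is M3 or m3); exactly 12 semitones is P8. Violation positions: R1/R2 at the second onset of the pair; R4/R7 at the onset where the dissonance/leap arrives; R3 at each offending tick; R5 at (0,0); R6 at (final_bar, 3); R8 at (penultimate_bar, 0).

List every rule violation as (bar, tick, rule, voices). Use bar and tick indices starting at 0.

bar 0: v0=E3 v1=E4 downbeat P8
bar 1: v0=F3 v1=D4 downbeat M6
bar 2: v0=D3 v1=B3 downbeat M6
bar 3: v0=F3 v1=C4 downbeat P5
bar 4: v0=E3 v1=C4 downbeat m6
bar 5: v0=D3 v1=B3 downbeat M6
bar 6: v0=E3 v1=E4 downbeat P8
  -> R2 @ bar 3 tick 0 v(0, 1): D3/B3 M6 -> F3/C4 P5 similar
  -> R2 @ bar 6 tick 0 v(0, 1): D3/B3 M6 -> E3/E4 P8 similar

(3, 0, R2, (0, 1))
(6, 0, R2, (0, 1))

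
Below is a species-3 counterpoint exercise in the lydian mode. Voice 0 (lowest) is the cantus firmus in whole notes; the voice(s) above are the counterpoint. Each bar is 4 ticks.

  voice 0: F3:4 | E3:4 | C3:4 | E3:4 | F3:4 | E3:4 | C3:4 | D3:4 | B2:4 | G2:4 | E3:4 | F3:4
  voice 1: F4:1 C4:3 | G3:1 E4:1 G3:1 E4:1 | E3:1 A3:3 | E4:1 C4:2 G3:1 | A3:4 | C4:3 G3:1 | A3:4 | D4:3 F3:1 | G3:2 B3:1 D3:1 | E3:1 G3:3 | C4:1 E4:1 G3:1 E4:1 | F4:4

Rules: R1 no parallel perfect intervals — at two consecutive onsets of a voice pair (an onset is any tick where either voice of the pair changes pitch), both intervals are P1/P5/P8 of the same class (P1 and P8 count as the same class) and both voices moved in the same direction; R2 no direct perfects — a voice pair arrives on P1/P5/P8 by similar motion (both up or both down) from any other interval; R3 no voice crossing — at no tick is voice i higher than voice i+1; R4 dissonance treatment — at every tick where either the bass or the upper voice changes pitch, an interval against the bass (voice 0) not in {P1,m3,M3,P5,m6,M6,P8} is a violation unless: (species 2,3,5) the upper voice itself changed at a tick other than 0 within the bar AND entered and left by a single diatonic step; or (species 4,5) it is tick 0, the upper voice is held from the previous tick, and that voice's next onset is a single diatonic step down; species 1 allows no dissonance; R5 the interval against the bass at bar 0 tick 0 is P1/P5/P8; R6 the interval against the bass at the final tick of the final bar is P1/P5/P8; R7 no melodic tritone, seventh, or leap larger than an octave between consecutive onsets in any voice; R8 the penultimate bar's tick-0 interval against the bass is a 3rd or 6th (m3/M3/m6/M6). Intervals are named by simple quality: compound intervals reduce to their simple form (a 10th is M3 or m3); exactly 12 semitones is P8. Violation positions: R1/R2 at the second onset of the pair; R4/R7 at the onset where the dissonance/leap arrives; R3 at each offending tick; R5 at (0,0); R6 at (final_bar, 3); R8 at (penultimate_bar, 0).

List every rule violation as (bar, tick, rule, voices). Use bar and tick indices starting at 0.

(3, 0, R2, (0, 1))
(7, 0, R2, (0, 1))
(11, 0, R1, (0, 1))

bar 0: v0=F3 v1=F4 downbeat P8
bar 1: v0=E3 v1=G3 downbeat m3
bar 2: v0=C3 v1=E3 downbeat M3
bar 3: v0=E3 v1=E4 downbeat P8
bar 4: v0=F3 v1=A3 downbeat M3
bar 5: v0=E3 v1=C4 downbeat m6
bar 6: v0=C3 v1=A3 downbeat M6
bar 7: v0=D3 v1=D4 downbeat P8
bar 8: v0=B2 v1=G3 downbeat m6
bar 9: v0=G2 v1=E3 downbeat M6
bar 10: v0=E3 v1=C4 downbeat m6
bar 11: v0=F3 v1=F4 downbeat P8
  -> R2 @ bar 3 tick 0 v(0, 1): C3/A3 M6 -> E3/E4 P8 similar
  -> R2 @ bar 7 tick 0 v(0, 1): C3/A3 M6 -> D3/D4 P8 similar
  -> R1 @ bar 11 tick 0 v(0, 1): E3/E4 P8 -> F3/F4 P8 similar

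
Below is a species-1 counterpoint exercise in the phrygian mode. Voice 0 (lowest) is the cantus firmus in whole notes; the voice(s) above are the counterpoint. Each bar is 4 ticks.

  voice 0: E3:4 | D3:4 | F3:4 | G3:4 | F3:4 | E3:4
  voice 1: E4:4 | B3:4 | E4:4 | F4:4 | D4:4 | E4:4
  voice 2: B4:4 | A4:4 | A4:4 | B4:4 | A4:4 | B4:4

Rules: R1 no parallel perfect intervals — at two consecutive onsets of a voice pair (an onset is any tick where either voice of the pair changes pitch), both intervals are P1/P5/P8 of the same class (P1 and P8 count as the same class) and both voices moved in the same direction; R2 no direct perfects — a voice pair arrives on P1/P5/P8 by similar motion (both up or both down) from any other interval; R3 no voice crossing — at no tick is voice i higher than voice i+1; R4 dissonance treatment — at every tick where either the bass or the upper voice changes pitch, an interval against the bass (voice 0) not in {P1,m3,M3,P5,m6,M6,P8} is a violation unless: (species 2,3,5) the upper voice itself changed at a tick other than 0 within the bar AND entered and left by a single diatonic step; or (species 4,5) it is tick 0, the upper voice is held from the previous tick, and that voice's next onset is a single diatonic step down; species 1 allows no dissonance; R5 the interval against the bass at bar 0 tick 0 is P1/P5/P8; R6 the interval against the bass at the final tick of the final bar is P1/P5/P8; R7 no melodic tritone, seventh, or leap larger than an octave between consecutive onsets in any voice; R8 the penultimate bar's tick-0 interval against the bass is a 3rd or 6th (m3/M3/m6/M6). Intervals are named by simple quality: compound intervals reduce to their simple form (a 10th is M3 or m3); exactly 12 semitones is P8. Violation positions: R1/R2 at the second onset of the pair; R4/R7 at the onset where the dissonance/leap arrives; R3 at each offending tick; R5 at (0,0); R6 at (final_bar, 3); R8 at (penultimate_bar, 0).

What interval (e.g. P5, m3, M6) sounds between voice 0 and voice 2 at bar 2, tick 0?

voice 0=F3 voice 2=A4 -> M3

M3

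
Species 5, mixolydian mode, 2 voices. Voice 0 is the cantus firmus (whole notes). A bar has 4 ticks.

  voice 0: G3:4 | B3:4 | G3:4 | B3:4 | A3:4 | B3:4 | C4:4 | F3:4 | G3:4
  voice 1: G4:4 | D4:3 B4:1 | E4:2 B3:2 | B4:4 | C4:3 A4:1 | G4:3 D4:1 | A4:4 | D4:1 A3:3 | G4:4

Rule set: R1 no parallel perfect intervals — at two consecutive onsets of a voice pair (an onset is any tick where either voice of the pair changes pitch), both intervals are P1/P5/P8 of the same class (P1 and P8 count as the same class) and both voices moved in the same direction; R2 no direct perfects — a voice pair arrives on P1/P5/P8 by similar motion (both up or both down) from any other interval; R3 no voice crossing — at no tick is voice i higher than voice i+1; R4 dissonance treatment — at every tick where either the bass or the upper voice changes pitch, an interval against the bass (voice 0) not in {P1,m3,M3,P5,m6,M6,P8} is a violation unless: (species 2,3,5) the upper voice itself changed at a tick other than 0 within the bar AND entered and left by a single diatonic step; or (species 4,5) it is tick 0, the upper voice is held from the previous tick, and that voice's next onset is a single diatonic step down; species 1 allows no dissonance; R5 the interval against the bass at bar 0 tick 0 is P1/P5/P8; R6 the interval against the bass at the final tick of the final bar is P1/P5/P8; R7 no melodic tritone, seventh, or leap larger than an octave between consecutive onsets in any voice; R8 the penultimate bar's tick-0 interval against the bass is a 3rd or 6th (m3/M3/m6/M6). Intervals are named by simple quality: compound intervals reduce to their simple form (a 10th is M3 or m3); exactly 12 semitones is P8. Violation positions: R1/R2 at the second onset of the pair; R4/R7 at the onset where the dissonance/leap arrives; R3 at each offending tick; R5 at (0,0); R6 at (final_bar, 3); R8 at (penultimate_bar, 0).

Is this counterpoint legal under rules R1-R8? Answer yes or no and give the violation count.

No (4 violations)

bar 0: v0=G3 v1=G4 (P8)
bar 1: v0=B3 v1=D4 (m3)
bar 2: v0=G3 v1=E4 (M6)
bar 3: v0=B3 v1=B4 (P8)
bar 4: v0=A3 v1=C4 (m3)
bar 5: v0=B3 v1=G4 (m6)
bar 6: v0=C4 v1=A4 (M6)
bar 7: v0=F3 v1=D4 (M6)
bar 8: v0=G3 v1=G4 (P8)
  R2 @ bar3.0: G3/B3 M3 -> B3/B4 P8 similar
  R7 @ bar4.0: B4->C4 leap 11st
  R2 @ bar8.0: F3/A3 M3 -> G3/G4 P8 similar
  R7 @ bar8.0: A3->G4 leap 10st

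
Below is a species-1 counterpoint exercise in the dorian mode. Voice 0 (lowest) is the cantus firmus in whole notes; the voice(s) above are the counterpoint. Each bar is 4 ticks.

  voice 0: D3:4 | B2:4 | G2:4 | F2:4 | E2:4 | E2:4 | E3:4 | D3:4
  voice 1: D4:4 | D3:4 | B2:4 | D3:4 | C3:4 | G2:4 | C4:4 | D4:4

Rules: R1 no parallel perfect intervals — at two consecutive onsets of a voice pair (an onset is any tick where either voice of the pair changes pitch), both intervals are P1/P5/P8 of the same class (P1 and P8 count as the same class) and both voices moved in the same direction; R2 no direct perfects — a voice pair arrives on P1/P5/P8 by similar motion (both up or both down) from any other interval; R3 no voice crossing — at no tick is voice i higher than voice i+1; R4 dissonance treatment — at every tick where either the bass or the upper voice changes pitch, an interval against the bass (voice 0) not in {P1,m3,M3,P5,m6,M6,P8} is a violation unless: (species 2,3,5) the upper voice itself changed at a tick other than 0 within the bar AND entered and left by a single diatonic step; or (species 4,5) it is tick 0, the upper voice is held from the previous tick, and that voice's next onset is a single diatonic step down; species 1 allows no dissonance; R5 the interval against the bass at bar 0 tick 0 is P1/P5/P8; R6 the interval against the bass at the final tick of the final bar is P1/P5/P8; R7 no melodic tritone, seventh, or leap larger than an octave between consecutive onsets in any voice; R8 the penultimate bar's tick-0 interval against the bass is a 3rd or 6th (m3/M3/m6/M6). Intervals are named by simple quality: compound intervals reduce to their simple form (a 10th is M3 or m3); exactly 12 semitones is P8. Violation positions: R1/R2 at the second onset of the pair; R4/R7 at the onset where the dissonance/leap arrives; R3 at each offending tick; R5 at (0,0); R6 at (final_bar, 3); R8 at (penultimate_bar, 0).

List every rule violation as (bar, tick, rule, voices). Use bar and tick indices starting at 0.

bar 0: v0=D3 v1=D4 downbeat P8
bar 1: v0=B2 v1=D3 downbeat m3
bar 2: v0=G2 v1=B2 downbeat M3
bar 3: v0=F2 v1=D3 downbeat M6
bar 4: v0=E2 v1=C3 downbeat m6
bar 5: v0=E2 v1=G2 downbeat m3
bar 6: v0=E3 v1=C4 downbeat m6
bar 7: v0=D3 v1=D4 downbeat P8
  -> R7 @ bar 6 tick 0 v(1,): G2->C4 leap 17st

(6, 0, R7, (1,))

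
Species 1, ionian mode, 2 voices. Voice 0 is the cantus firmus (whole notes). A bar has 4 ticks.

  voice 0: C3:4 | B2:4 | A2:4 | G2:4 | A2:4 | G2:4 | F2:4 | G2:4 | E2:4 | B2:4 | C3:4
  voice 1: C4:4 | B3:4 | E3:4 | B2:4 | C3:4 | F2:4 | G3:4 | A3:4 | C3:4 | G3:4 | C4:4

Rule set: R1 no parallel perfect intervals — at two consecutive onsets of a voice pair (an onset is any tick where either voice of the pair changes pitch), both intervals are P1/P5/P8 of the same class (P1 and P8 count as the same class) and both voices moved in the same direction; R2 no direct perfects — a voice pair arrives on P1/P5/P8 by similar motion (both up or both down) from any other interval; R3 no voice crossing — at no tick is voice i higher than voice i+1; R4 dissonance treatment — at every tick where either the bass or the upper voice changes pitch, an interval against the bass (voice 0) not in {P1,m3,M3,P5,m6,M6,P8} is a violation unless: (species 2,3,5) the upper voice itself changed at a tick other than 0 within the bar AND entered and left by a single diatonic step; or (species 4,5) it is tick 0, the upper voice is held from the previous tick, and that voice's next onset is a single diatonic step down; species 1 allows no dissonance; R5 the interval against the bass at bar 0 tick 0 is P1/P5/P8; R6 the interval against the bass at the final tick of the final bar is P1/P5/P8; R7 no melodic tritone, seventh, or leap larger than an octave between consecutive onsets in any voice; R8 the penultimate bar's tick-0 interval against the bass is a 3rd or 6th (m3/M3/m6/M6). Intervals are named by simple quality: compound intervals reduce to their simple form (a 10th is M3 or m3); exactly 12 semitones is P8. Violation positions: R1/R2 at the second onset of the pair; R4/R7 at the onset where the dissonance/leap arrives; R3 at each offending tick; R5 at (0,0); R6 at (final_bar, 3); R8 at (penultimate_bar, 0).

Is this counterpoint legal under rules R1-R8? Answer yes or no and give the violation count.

No (11 violations)

bar 0: v0=C3 v1=C4 (P8)
bar 1: v0=B2 v1=B3 (P8)
bar 2: v0=A2 v1=E3 (P5)
bar 3: v0=G2 v1=B2 (M3)
bar 4: v0=A2 v1=C3 (m3)
bar 5: v0=G2 v1=F2 (M2)
bar 6: v0=F2 v1=G3 (M2)
bar 7: v0=G2 v1=A3 (M2)
bar 8: v0=E2 v1=C3 (m6)
bar 9: v0=B2 v1=G3 (m6)
bar 10: v0=C3 v1=C4 (P8)
  R1 @ bar1.0: C3/C4 P8 -> B2/B3 P8 similar
  R2 @ bar2.0: B2/B3 P8 -> A2/E3 P5 similar
  R3 @ bar5.0: G2 above F2
  R4 @ bar5.0: G2/F2 M2 untreated
  R3 @ bar5.1: G2 above F2
  R3 @ bar5.2: G2 above F2
  R3 @ bar5.3: G2 above F2
  R4 @ bar6.0: F2/G3 M2 untreated
  R7 @ bar6.0: F2->G3 leap 14st
  R4 @ bar7.0: G2/A3 M2 untreated
  R2 @ bar10.0: B2/G3 m6 -> C3/C4 P8 similar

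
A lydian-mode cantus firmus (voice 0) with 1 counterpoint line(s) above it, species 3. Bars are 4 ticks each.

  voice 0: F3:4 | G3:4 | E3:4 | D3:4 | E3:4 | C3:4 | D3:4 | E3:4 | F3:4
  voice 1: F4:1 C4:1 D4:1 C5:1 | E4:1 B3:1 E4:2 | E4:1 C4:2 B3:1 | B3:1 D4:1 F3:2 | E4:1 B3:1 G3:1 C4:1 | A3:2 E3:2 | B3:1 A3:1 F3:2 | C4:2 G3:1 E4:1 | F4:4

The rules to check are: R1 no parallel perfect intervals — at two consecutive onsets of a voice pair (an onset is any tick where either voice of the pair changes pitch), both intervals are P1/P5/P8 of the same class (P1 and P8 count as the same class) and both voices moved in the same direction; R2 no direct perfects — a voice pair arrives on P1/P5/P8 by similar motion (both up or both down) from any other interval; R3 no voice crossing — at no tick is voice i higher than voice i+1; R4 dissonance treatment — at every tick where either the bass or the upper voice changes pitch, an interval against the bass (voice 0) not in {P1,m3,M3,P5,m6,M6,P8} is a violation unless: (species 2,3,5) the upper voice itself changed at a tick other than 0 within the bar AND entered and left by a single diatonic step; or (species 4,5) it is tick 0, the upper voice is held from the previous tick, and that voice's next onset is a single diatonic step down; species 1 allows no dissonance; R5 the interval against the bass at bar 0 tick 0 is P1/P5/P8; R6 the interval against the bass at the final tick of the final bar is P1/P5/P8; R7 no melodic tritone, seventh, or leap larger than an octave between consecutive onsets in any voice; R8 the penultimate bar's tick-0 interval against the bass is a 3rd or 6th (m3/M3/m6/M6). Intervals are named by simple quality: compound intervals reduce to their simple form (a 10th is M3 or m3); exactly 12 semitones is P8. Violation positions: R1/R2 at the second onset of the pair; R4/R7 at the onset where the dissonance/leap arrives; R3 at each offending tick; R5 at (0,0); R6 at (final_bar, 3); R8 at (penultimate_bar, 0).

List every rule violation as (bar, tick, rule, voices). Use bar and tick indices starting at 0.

(0, 3, R7, (1,))
(4, 0, R2, (0, 1))
(4, 0, R7, (1,))
(8, 0, R1, (0, 1))

bar 0: v0=F3 v1=F4 downbeat P8
bar 1: v0=G3 v1=E4 downbeat M6
bar 2: v0=E3 v1=E4 downbeat P8
bar 3: v0=D3 v1=B3 downbeat M6
bar 4: v0=E3 v1=E4 downbeat P8
bar 5: v0=C3 v1=A3 downbeat M6
bar 6: v0=D3 v1=B3 downbeat M6
bar 7: v0=E3 v1=C4 downbeat m6
bar 8: v0=F3 v1=F4 downbeat P8
  -> R7 @ bar 0 tick 3 v(1,): D4->C5 leap 10st
  -> R2 @ bar 4 tick 0 v(0, 1): D3/F3 m3 -> E3/E4 P8 similar
  -> R7 @ bar 4 tick 0 v(1,): F3->E4 leap 11st
  -> R1 @ bar 8 tick 0 v(0, 1): E3/E4 P8 -> F3/F4 P8 similar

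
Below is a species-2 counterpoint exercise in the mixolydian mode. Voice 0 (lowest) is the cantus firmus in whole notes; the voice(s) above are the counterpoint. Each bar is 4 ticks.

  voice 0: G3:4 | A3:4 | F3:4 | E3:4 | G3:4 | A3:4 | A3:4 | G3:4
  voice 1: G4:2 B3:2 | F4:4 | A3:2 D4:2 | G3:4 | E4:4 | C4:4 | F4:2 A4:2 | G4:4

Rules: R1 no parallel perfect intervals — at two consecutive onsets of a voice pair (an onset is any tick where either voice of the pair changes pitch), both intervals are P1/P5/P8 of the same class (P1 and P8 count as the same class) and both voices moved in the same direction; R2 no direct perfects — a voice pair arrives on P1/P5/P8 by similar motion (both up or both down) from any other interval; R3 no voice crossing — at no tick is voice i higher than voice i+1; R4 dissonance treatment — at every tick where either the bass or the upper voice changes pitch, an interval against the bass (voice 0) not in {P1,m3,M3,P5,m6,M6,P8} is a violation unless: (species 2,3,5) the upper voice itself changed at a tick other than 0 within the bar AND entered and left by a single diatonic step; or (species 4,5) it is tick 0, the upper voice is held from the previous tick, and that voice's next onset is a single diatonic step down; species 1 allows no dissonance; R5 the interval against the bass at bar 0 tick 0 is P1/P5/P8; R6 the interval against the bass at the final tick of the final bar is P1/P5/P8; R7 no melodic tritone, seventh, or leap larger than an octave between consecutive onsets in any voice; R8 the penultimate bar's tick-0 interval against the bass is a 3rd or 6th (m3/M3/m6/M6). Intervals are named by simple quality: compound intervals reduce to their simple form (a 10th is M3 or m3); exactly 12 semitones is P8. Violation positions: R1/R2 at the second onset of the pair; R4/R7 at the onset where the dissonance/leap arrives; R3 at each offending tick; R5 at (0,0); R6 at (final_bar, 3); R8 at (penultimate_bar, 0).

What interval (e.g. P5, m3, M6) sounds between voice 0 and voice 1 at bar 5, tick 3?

voice 0=A3 voice 1=C4 -> m3

m3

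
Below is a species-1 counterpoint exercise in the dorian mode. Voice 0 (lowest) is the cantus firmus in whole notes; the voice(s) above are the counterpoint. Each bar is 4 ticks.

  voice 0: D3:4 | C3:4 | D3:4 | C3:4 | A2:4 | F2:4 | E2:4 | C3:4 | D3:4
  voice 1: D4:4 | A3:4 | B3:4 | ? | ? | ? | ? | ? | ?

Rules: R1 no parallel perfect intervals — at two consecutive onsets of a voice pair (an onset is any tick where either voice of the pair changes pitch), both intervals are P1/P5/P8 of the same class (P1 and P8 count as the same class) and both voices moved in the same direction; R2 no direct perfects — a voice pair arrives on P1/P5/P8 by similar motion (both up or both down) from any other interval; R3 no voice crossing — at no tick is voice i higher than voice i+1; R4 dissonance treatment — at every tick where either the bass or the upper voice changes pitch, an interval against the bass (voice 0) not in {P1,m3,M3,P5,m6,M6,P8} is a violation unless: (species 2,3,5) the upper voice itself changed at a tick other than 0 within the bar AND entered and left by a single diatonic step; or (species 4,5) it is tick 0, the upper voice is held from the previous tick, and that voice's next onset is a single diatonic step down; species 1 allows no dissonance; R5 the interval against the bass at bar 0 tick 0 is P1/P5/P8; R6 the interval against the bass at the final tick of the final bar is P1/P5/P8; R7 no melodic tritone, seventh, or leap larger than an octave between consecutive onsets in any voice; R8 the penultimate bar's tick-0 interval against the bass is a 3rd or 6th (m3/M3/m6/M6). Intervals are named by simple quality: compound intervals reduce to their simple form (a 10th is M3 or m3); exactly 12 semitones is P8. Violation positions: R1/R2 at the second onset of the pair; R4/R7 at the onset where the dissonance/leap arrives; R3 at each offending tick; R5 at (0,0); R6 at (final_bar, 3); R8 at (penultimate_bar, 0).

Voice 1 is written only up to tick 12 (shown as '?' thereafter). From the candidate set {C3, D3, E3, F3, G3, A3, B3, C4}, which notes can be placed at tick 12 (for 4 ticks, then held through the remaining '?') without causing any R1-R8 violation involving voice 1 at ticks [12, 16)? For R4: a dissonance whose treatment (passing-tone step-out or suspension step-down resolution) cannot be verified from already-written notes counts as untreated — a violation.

C3: violates R2,R7
D3: violates R4
E3: legal
F3: violates R4,R7
G3: violates R2
A3: legal
B3: violates R4
C4: legal

{A3, C4, E3}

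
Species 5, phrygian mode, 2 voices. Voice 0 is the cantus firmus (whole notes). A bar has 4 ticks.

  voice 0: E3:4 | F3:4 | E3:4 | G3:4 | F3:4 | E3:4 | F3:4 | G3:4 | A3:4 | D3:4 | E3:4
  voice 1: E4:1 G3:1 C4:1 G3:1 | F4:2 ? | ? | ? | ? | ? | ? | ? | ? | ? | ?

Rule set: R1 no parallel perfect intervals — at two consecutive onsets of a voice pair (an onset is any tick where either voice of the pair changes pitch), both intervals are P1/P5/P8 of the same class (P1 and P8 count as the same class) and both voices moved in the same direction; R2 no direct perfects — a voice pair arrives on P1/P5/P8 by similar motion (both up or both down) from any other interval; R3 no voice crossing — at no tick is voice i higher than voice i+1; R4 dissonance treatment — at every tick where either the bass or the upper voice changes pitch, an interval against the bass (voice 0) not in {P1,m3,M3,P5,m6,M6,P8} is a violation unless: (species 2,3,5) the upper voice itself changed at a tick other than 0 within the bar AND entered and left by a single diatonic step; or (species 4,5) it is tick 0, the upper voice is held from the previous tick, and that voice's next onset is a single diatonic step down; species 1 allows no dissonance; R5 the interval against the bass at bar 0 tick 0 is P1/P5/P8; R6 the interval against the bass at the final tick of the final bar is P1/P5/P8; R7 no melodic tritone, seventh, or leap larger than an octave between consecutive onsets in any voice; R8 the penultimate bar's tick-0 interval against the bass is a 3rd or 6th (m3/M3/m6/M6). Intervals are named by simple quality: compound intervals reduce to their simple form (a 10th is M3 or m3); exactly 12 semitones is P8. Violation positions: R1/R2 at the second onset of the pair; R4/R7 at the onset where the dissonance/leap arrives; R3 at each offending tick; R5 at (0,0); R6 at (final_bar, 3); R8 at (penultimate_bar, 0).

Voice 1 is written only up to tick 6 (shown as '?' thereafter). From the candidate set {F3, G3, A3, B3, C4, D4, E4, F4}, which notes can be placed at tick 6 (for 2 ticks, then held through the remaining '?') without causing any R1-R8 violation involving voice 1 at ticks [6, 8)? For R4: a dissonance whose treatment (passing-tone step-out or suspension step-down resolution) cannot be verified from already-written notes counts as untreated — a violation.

F3: legal
G3: violates R4,R7
A3: legal
B3: violates R4,R7
C4: legal
D4: legal
E4: violates R4
F4: legal

{A3, C4, D4, F3, F4}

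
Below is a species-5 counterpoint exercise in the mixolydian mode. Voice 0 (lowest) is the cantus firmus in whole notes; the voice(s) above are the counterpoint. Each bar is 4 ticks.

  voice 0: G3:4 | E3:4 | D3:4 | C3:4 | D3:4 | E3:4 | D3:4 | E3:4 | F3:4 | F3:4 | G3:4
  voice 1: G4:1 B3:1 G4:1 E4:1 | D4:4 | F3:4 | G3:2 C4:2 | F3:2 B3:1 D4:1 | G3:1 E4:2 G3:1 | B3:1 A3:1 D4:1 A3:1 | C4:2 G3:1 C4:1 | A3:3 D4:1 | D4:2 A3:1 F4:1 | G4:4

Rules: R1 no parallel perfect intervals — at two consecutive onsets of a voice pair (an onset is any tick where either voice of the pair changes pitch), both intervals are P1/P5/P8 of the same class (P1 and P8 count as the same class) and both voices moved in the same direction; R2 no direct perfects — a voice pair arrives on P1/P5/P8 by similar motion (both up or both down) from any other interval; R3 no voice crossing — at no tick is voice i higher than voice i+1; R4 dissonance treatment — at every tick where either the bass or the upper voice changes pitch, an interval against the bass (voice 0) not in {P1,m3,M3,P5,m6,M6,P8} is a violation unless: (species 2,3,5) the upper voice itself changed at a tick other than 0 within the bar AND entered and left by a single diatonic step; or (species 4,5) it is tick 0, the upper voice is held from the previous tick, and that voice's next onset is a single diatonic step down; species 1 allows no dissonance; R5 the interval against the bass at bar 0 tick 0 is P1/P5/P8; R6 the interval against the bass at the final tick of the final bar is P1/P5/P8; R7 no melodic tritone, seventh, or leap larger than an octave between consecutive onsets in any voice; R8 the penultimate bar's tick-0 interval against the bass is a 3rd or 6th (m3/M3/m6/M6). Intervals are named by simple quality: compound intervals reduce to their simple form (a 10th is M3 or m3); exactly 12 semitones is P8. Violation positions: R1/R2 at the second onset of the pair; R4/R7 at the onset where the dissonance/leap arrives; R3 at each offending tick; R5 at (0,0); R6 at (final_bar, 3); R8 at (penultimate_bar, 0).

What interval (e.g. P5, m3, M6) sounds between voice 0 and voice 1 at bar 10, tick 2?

voice 0=G3 voice 1=G4 -> P8

P8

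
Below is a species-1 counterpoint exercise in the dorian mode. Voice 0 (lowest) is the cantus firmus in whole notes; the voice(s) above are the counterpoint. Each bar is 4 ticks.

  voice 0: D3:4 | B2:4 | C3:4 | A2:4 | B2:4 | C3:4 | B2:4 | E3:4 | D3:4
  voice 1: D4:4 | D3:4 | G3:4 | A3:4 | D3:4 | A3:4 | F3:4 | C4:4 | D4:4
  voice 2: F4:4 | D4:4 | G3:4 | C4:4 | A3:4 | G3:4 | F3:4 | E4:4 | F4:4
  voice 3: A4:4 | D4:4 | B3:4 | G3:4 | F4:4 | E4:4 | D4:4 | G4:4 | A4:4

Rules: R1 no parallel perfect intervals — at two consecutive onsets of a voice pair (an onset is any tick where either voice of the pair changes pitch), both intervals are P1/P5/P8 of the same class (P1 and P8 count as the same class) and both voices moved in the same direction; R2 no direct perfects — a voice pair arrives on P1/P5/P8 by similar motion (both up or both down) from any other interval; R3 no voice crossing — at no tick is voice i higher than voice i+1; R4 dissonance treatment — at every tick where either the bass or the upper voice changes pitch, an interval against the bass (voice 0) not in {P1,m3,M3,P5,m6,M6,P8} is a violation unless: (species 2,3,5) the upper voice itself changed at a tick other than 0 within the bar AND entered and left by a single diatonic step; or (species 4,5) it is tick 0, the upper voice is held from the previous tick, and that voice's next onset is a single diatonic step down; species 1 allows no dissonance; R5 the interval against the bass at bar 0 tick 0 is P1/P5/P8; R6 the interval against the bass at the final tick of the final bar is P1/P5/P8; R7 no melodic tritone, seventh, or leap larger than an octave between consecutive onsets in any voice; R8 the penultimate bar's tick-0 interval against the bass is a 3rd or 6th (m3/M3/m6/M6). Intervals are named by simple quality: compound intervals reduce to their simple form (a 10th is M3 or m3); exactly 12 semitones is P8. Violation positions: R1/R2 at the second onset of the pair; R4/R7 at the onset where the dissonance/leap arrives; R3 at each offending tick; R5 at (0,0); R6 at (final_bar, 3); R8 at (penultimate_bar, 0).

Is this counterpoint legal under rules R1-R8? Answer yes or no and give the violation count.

bar 0: v0=D3 v1=D4 v2=F4 v3=A4 (P5)
bar 1: v0=B2 v1=D3 v2=D4 v3=D4 (m3)
bar 2: v0=C3 v1=G3 v2=G3 v3=B3 (M7)
bar 3: v0=A2 v1=A3 v2=C4 v3=G3 (m7)
bar 4: v0=B2 v1=D3 v2=A3 v3=F4 (TT)
bar 5: v0=C3 v1=A3 v2=G3 v3=E4 (M3)
bar 6: v0=B2 v1=F3 v2=F3 v3=D4 (m3)
bar 7: v0=E3 v1=C4 v2=E4 v3=G4 (m3)
bar 8: v0=D3 v1=D4 v2=F4 v3=A4 (P5)
  R5 @ bar0.0: opens on m3
  R2 @ bar1.0: D4/F4 m3 -> D3/D4 P8 similar
  R2 @ bar1.0: D4/A4 P5 -> D3/D4 P8 similar
  R2 @ bar1.0: F4/A4 M3 -> D4/D4 P1 similar
  R2 @ bar2.0: B2/D3 m3 -> C3/G3 P5 similar
  R4 @ bar2.0: C3/B3 M7 untreated
  R3 @ bar3.0: C4 above G3
  R4 @ bar3.0: A2/G3 m7 untreated
  R3 @ bar3.1: C4 above G3
  R3 @ bar3.2: C4 above G3
  R3 @ bar3.3: C4 above G3
  R2 @ bar4.0: A3/C4 m3 -> D3/A3 P5 similar
  R4 @ bar4.0: B2/A3 m7 untreated
  R4 @ bar4.0: B2/F4 TT untreated
  R7 @ bar4.0: G3->F4 leap 10st
  R3 @ bar5.0: A3 above G3
  R3 @ bar5.1: A3 above G3
  R3 @ bar5.2: A3 above G3
  R3 @ bar5.3: A3 above G3
  R2 @ bar6.0: A3/G3 M2 -> F3/F3 P1 similar
  R4 @ bar6.0: B2/F3 TT untreated
  R4 @ bar6.0: B2/F3 TT untreated
  R2 @ bar7.0: B2/F3 TT -> E3/E4 P8 similar
  R2 @ bar7.0: F3/D4 M6 -> C4/G4 P5 similar
  R7 @ bar7.0: F3->E4 leap 11st
  R8 @ bar7.0: penult P8 not 3rd/6th
  R1 @ bar8.0: C4/G4 P5 -> D4/A4 P5 similar
  R6 @ bar8.3: closes on m3

No (28 violations)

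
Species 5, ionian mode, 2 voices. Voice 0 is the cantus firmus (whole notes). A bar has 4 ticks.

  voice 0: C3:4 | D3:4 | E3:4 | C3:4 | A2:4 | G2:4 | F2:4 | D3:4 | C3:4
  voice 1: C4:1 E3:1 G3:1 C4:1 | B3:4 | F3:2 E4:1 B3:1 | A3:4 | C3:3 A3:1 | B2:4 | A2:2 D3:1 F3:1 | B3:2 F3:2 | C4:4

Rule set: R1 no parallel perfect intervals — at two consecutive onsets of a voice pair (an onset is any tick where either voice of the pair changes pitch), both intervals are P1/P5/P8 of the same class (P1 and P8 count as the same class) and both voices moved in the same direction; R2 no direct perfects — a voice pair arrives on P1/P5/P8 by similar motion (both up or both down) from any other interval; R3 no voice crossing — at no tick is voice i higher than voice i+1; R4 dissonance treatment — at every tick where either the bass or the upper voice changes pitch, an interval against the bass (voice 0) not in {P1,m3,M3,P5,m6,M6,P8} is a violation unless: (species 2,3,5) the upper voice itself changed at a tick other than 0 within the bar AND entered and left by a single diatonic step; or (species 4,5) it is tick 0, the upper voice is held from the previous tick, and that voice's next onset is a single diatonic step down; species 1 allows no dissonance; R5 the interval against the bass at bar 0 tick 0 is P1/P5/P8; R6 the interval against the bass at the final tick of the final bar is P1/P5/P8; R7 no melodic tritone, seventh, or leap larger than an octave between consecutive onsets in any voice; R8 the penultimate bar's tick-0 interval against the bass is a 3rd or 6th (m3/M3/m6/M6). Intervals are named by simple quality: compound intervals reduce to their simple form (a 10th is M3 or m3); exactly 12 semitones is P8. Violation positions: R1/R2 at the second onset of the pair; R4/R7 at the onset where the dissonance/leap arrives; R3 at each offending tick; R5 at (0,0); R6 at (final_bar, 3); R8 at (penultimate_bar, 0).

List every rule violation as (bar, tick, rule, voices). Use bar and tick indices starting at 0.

bar 0: v0=C3 v1=C4 downbeat P8
bar 1: v0=D3 v1=B3 downbeat M6
bar 2: v0=E3 v1=F3 downbeat m2
bar 3: v0=C3 v1=A3 downbeat M6
bar 4: v0=A2 v1=C3 downbeat m3
bar 5: v0=G2 v1=B2 downbeat M3
bar 6: v0=F2 v1=A2 downbeat M3
bar 7: v0=D3 v1=B3 downbeat M6
bar 8: v0=C3 v1=C4 downbeat P8
  -> R4 @ bar 2 tick 0 v(0, 1): E3/F3 m2 untreated
  -> R7 @ bar 2 tick 0 v(1,): B3->F3 leap 6st
  -> R7 @ bar 2 tick 2 v(1,): F3->E4 leap 11st
  -> R7 @ bar 5 tick 0 v(1,): A3->B2 leap 10st
  -> R7 @ bar 7 tick 0 v(1,): F3->B3 leap 6st
  -> R7 @ bar 7 tick 2 v(1,): B3->F3 leap 6st

(2, 0, R4, (0, 1))
(2, 0, R7, (1,))
(2, 2, R7, (1,))
(5, 0, R7, (1,))
(7, 0, R7, (1,))
(7, 2, R7, (1,))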